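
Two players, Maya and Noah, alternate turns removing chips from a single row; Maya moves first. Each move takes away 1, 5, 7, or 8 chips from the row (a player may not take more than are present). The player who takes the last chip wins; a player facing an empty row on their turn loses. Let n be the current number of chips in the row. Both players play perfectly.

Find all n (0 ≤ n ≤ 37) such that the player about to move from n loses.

0, 2, 4, 6, 15, 17, 19, 21, 30, 32, 34, 36

Use the standard recursion: the mover loses at a terminal position; elsewhere, the mover wins exactly when some move hands the opponent an L position.
n=0: no move → L
n=1: →0(L), so W
n=2: →1(W) only, which is W, so L
n=3: →2(L), so W
n=4: →3(W) only, which is W, so L
n=5: →4(L), so W
n=6: →5(W), 1(W) — all W, so L
n=7: →6(L), so W
n=8: →0(L), so W
n=9: →4(L), so W
n=10: →2(L), so W
n=11: →6(L), so W
n=12: →4(L), so W
n=13: →6(L), so W
n=14: →6(L), so W
n=15: →14(W), 10(W), 8(W), 7(W) — all W, so L
n=16: →15(L), so W
n=17: →16(W), 12(W), 10(W), 9(W) — all W, so L
n=18: →17(L), so W
n=19: →18(W), 14(W), 12(W), 11(W) — all W, so L
n=20: →19(L), so W
n=21: →20(W), 16(W), 14(W), 13(W) — all W, so L
n=22: →21(L), so W
n=23: →15(L), so W
n=24: →19(L), so W
n=25: →17(L), so W
n=26: →21(L), so W
n=27: →19(L), so W
n=28: →21(L), so W
n=29: →21(L), so W
n=30: →29(W), 25(W), 23(W), 22(W) — all W, so L
n=31: →30(L), so W
n=32: →31(W), 27(W), 25(W), 24(W) — all W, so L
n=33: →32(L), so W
n=34: →33(W), 29(W), 27(W), 26(W) — all W, so L
n=35: →34(L), so W
n=36: →35(W), 31(W), 29(W), 28(W) — all W, so L
n=37: →36(L), so W
Reading off the rows marked L gives the requested list; there are 12 such values of n.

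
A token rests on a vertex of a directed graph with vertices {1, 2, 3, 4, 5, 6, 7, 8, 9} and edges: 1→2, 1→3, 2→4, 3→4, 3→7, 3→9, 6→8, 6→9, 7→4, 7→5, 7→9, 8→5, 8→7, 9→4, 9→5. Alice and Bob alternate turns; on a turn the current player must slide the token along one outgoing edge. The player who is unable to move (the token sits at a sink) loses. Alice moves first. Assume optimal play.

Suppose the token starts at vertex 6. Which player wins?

Bob wins.

Use the standard recursion: the mover loses at a terminal position; elsewhere, the mover wins exactly when some move hands the opponent an L position.
Every edge goes from a vertex to one that appears earlier in the order 4, 5, 9, 7, 8, 3, 6, 2, 1, so processing vertices in that order labels each vertex after all of its successors.
4: no outgoing edge → L
5: no outgoing edge → L
9: W (go to 5, an L position)
7: W (go to 5, an L position)
8: W (go to 5, an L position)
3: W (go to 4, an L position)
6: L (options 8(W), 9(W) are all W)
2: W (go to 4, an L position)
1: L (options 2(W), 3(W) are all W)
Every move from 6 reaches a W position, so the mover loses.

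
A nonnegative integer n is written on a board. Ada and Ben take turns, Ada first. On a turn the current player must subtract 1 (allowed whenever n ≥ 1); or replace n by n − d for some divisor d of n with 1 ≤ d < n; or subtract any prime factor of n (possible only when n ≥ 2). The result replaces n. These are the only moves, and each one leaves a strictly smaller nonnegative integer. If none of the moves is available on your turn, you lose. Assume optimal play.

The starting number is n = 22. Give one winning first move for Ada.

Positions with no move are L. A position that does have a move is losing for the player to move precisely when every available move leads to a winning position for the opponent. Fill in the labels:
n=0: no move → L
n=1: →0(L), so W
n=2: →0(L), so W
n=3: →0(L), so W
n=4: →2(W), 3(W) — all W, so L
n=5: →0(L), so W
n=6: →4(L), so W
n=7: →0(L), so W
n=8: →4(L), so W
n=9: →6(W), 8(W) — all W, so L
n=10: →9(L), so W
n=11: →0(L), so W
n=12: →9(L), so W
n=13: →0(L), so W
n=14: →7(W), 12(W), 13(W) — all W, so L
n=15: →14(L), so W
n=16: →14(L), so W
n=17: →0(L), so W
n=18: →9(L), so W
n=19: →0(L), so W
n=20: →10(W), 15(W), 16(W), 18(W), 19(W) — all W, so L
n=21: →14(L), so W
n=22: →20(L), so W
From 22, the L positions reachable in one move are: 20.

Move to 20.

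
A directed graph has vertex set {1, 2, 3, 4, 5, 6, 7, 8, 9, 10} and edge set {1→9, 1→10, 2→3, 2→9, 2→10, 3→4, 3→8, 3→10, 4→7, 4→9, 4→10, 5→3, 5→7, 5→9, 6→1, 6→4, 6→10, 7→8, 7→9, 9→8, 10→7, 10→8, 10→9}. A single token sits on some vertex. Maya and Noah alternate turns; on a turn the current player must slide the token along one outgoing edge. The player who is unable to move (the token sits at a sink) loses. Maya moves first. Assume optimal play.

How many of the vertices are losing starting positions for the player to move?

5

Work bottom-up. With no move the player to move loses. Otherwise the position is W if at least one move leads to an L position for the opponent, and L if every move leads to a W.
Every edge goes from a vertex to one that appears earlier in the order 8, 9, 7, 10, 4, 3, 1, 6, 2, 5, so processing vertices in that order labels each vertex after all of its successors.
8: no outgoing edge → L
9: W (go to 8, an L position)
7: W (go to 8, an L position)
10: W (go to 8, an L position)
4: L (options 10(W), 7(W), 9(W) are all W)
3: W (go to 4, an L position)
1: L (options 10(W), 9(W) are all W)
6: W (go to 1, an L position)
2: L (options 3(W), 10(W), 9(W) are all W)
5: L (options 3(W), 7(W), 9(W) are all W)
The L vertices are 1, 2, 4, 5, 8; that is 5 in all.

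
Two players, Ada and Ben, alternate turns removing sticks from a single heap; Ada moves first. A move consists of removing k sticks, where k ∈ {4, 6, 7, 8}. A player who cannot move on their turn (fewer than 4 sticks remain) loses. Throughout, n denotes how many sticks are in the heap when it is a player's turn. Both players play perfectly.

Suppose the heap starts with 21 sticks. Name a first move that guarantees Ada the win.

Positions with no move are L. A position that does have a move is losing for the player to move precisely when every available move leads to a winning position for the opponent. Fill in the labels:
n=0: no move → L
n=1: no move → L
n=2: no move → L
n=3: no move → L
n=4: can move to 0, which is L ⇒ W
n=5: can move to 1, which is L ⇒ W
n=6: can move to 2, which is L ⇒ W
n=7: can move to 3, which is L ⇒ W
n=8: can move to 2, which is L ⇒ W
n=9: can move to 3, which is L ⇒ W
n=10: can move to 3, which is L ⇒ W
n=11: can move to 3, which is L ⇒ W
n=12: moves to 8(W), 6(W), 5(W), 4(W); every one is W ⇒ L
n=13: moves to 9(W), 7(W), 6(W), 5(W); every one is W ⇒ L
n=14: moves to 10(W), 8(W), 7(W), 6(W); every one is W ⇒ L
n=15: moves to 11(W), 9(W), 8(W), 7(W); every one is W ⇒ L
n=16: can move to 12, which is L ⇒ W
n=17: can move to 13, which is L ⇒ W
n=18: can move to 14, which is L ⇒ W
n=19: can move to 15, which is L ⇒ W
n=20: can move to 14, which is L ⇒ W
n=21: can move to 15, which is L ⇒ W
From 21, the L positions reachable in one move are: 15, 14, 13. Any move reaching one of these is winning.

Remove 6, leaving 15.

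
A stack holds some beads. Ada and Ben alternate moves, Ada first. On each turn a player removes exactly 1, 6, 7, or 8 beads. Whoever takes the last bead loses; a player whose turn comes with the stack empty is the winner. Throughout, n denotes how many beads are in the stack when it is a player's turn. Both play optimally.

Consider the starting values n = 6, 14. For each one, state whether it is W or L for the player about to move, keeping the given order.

6: W, 14: L

Build the W/L table. Terminal = W. A non-terminal position is W if it has a move to some L; otherwise it is L.
n=0: no move; the opponent has just taken the last bead and therefore loses → W
n=1: the only move is to 0(W), a W ⇒ L
n=2: can move to 1, which is L ⇒ W
n=3: the only move is to 2(W), a W ⇒ L
n=4: can move to 3, which is L ⇒ W
n=5: the only move is to 4(W), a W ⇒ L
n=6: can move to 5, which is L ⇒ W
n=7: can move to 1, which is L ⇒ W
n=8: can move to 1, which is L ⇒ W
n=9: can move to 3, which is L ⇒ W
n=10: can move to 3, which is L ⇒ W
n=11: can move to 5, which is L ⇒ W
n=12: can move to 5, which is L ⇒ W
n=13: can move to 5, which is L ⇒ W
n=14: moves to 13(W), 8(W), 7(W), 6(W); every one is W ⇒ L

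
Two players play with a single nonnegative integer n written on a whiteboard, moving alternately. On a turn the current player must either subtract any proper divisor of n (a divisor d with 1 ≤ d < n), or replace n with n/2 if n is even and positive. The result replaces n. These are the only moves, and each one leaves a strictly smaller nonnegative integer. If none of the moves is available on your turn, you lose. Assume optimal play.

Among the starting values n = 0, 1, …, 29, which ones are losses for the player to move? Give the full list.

Label each position W (a win for the player to move) or L (a loss). A position with no legal move is L; any other position is W exactly when some move reaches an L, and L when every move reaches a W.
n=0: no move → L
n=1: no move → L
n=2: can move to 1, which is L ⇒ W
n=3: the only move is to 2(W), a W ⇒ L
n=4: can move to 3, which is L ⇒ W
n=5: the only move is to 4(W), a W ⇒ L
n=6: can move to 3, which is L ⇒ W
n=7: the only move is to 6(W), a W ⇒ L
n=8: can move to 7, which is L ⇒ W
n=9: moves to 6(W), 8(W); every one is W ⇒ L
n=10: can move to 5, which is L ⇒ W
n=11: the only move is to 10(W), a W ⇒ L
n=12: can move to 9, which is L ⇒ W
n=13: the only move is to 12(W), a W ⇒ L
n=14: can move to 7, which is L ⇒ W
n=15: moves to 10(W), 12(W), 14(W); every one is W ⇒ L
n=16: can move to 15, which is L ⇒ W
n=17: the only move is to 16(W), a W ⇒ L
n=18: can move to 9, which is L ⇒ W
n=19: the only move is to 18(W), a W ⇒ L
n=20: can move to 15, which is L ⇒ W
n=21: moves to 14(W), 18(W), 20(W); every one is W ⇒ L
n=22: can move to 11, which is L ⇒ W
n=23: the only move is to 22(W), a W ⇒ L
n=24: can move to 21, which is L ⇒ W
n=25: moves to 20(W), 24(W); every one is W ⇒ L
n=26: can move to 13, which is L ⇒ W
n=27: moves to 18(W), 24(W), 26(W); every one is W ⇒ L
n=28: can move to 21, which is L ⇒ W
n=29: the only move is to 28(W), a W ⇒ L
The losing starting values of n are exactly the entries labelled L in this table (16 of them).

0, 1, 3, 5, 7, 9, 11, 13, 15, 17, 19, 21, 23, 25, 27, 29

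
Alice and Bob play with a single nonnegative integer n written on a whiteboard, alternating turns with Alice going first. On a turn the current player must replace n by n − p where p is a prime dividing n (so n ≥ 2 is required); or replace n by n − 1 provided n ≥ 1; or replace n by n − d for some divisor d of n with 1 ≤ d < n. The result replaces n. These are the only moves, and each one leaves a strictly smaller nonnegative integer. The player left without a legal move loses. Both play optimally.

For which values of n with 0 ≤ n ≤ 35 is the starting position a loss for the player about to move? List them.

0, 4, 9, 14, 20, 26, 32, 35

Use the standard recursion: the mover loses at a terminal position; elsewhere, the mover wins exactly when some move hands the opponent an L position.
n=0: no move → L
n=1: reaches L-position 0 → W
n=2: reaches L-position 0 → W
n=3: reaches L-position 0 → W
n=4: only reaches 2(W), 3(W), all W → L
n=5: reaches L-position 0 → W
n=6: reaches L-position 4 → W
n=7: reaches L-position 0 → W
n=8: reaches L-position 4 → W
n=9: only reaches 6(W), 8(W), all W → L
n=10: reaches L-position 9 → W
n=11: reaches L-position 0 → W
n=12: reaches L-position 9 → W
n=13: reaches L-position 0 → W
n=14: only reaches 7(W), 12(W), 13(W), all W → L
n=15: reaches L-position 14 → W
n=16: reaches L-position 14 → W
n=17: reaches L-position 0 → W
n=18: reaches L-position 9 → W
n=19: reaches L-position 0 → W
n=20: only reaches 10(W), 15(W), 16(W), 18(W), 19(W), all W → L
n=21: reaches L-position 14 → W
n=22: reaches L-position 20 → W
n=23: reaches L-position 0 → W
n=24: reaches L-position 20 → W
n=25: reaches L-position 20 → W
n=26: only reaches 13(W), 24(W), 25(W), all W → L
n=27: reaches L-position 26 → W
n=28: reaches L-position 14 → W
n=29: reaches L-position 0 → W
n=30: reaches L-position 20 → W
n=31: reaches L-position 0 → W
n=32: only reaches 16(W), 24(W), 28(W), 30(W), 31(W), all W → L
n=33: reaches L-position 32 → W
n=34: reaches L-position 32 → W
n=35: only reaches 28(W), 30(W), 34(W), all W → L
Reading off the rows marked L gives the requested list; there are 8 such values of n.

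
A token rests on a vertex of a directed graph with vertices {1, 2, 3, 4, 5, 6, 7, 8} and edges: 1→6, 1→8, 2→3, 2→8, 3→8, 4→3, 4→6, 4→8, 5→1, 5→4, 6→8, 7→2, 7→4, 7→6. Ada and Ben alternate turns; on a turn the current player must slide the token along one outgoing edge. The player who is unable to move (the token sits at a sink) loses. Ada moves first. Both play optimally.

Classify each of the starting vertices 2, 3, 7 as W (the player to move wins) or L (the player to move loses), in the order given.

2: W, 3: W, 7: L

Label each position W (a win for the player to move) or L (a loss). A position with no legal move is L; any other position is W exactly when some move reaches an L, and L when every move reaches a W.
Every edge goes from a vertex to one that appears earlier in the order 8, 3, 6, 4, 2, 7, 1, 5, so processing vertices in that order labels each vertex after all of its successors.
8: no outgoing edge → L
3: W (go to 8, an L position)
6: W (go to 8, an L position)
4: W (go to 8, an L position)
2: W (go to 8, an L position)
7: L (options 2(W), 4(W), 6(W) are all W)
1: W (go to 8, an L position)
5: L (options 1(W), 4(W) are all W)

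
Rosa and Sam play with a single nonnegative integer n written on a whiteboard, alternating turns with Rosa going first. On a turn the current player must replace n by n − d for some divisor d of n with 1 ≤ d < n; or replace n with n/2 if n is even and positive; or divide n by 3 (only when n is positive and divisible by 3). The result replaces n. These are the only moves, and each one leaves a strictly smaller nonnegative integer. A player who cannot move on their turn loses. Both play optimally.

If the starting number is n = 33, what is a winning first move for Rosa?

Positions with no move are L. A position that does have a move is losing for the player to move precisely when every available move leads to a winning position for the opponent. Fill in the labels:
n=0: no move → L
n=1: no move → L
n=2: →1(L), so W
n=3: →1(L), so W
n=4: →2(W), 3(W) — all W, so L
n=5: →4(L), so W
n=6: →4(L), so W
n=7: →6(W) only, which is W, so L
n=8: →4(L), so W
n=9: →3(W), 6(W), 8(W) — all W, so L
n=10: →9(L), so W
n=11: →10(W) only, which is W, so L
n=12: →4(L), so W
n=13: →12(W) only, which is W, so L
n=14: →7(L), so W
n=15: →5(W), 10(W), 12(W), 14(W) — all W, so L
n=16: →15(L), so W
n=17: →16(W) only, which is W, so L
n=18: →9(L), so W
n=19: →18(W) only, which is W, so L
n=20: →15(L), so W
n=21: →7(L), so W
n=22: →11(L), so W
n=23: →22(W) only, which is W, so L
n=24: →23(L), so W
n=25: →20(W), 24(W) — all W, so L
n=26: →13(L), so W
n=27: →9(L), so W
n=28: →14(W), 21(W), 24(W), 26(W), 27(W) — all W, so L
n=29: →28(L), so W
n=30: →15(L), so W
n=31: →30(W) only, which is W, so L
n=32: →28(L), so W
n=33: →11(L), so W
From 33, the L positions reachable in one move are: 11.

Move to 11.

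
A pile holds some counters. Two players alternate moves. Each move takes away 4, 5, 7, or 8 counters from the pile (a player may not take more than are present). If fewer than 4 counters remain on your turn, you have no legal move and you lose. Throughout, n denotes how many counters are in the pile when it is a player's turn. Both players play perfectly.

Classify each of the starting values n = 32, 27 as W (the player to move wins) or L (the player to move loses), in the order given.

32: W, 27: L

Build the W/L table. Terminal = L. A non-terminal position is W if it has a move to some L; otherwise it is L.
n=0: no move → L
n=1: no move → L
n=2: no move → L
n=3: no move → L
n=4: can move to 0, which is L ⇒ W
n=5: can move to 1, which is L ⇒ W
n=6: can move to 2, which is L ⇒ W
n=7: can move to 3, which is L ⇒ W
n=8: can move to 3, which is L ⇒ W
n=9: can move to 2, which is L ⇒ W
n=10: can move to 3, which is L ⇒ W
n=11: can move to 3, which is L ⇒ W
n=12: moves to 8(W), 7(W), 5(W), 4(W); every one is W ⇒ L
n=13: moves to 9(W), 8(W), 6(W), 5(W); every one is W ⇒ L
n=14: moves to 10(W), 9(W), 7(W), 6(W); every one is W ⇒ L
n=15: moves to 11(W), 10(W), 8(W), 7(W); every one is W ⇒ L
n=16: can move to 12, which is L ⇒ W
n=17: can move to 13, which is L ⇒ W
n=18: can move to 14, which is L ⇒ W
n=19: can move to 15, which is L ⇒ W
n=20: can move to 15, which is L ⇒ W
n=21: can move to 14, which is L ⇒ W
n=22: can move to 15, which is L ⇒ W
n=23: can move to 15, which is L ⇒ W
n=24: moves to 20(W), 19(W), 17(W), 16(W); every one is W ⇒ L
n=25: moves to 21(W), 20(W), 18(W), 17(W); every one is W ⇒ L
n=26: moves to 22(W), 21(W), 19(W), 18(W); every one is W ⇒ L
n=27: moves to 23(W), 22(W), 20(W), 19(W); every one is W ⇒ L
n=28: can move to 24, which is L ⇒ W
n=29: can move to 25, which is L ⇒ W
n=30: can move to 26, which is L ⇒ W
n=31: can move to 27, which is L ⇒ W
n=32: can move to 27, which is L ⇒ W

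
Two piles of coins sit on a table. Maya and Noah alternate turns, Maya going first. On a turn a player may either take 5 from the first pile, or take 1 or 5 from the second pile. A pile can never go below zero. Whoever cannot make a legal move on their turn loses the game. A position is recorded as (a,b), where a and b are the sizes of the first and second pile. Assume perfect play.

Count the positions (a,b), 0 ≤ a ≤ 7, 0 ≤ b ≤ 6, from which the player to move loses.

29

Compute win/loss labels from the base case upward. A position with no move is L. Any other position is W if it can reach an L in one move, else L.
Every move lowers a or b (never raises either), so fill the grid row by row in increasing a, and left to right within a row: each cell's successors are then already labelled.
      b=0  b=1  b=2  b=3  b=4  b=5  b=6
a=0:    L    W    L    W    L    W    L
a=1:    L    W    L    W    L    W    L
a=2:    L    W    L    W    L    W    L
a=3:    L    W    L    W    L    W    L
a=4:    L    W    L    W    L    W    L
a=5:    W    L    W    L    W    L    W
a=6:    W    L    W    L    W    L    W
a=7:    W    L    W    L    W    L    W
Cells with no legal move (terminal, hence L): (0,0), (1,0), (2,0), (3,0), (4,0).
The remaining L cells, each justified by listing all of its moves:
(0,2): →(0,1)(W) only, which is W, so L
(0,4): →(0,3)(W) only, which is W, so L
(0,6): →(0,5)(W), (0,1)(W) — all W, so L
(1,2): →(1,1)(W) only, which is W, so L
(1,4): →(1,3)(W) only, which is W, so L
(1,6): →(1,5)(W), (1,1)(W) — all W, so L
(2,2): →(2,1)(W) only, which is W, so L
(2,4): →(2,3)(W) only, which is W, so L
(2,6): →(2,5)(W), (2,1)(W) — all W, so L
(3,2): →(3,1)(W) only, which is W, so L
(3,4): →(3,3)(W) only, which is W, so L
(3,6): →(3,5)(W), (3,1)(W) — all W, so L
(4,2): →(4,1)(W) only, which is W, so L
(4,4): →(4,3)(W) only, which is W, so L
(4,6): →(4,5)(W), (4,1)(W) — all W, so L
(5,1): →(0,1)(W), (5,0)(W) — all W, so L
(5,3): →(0,3)(W), (5,2)(W) — all W, so L
(5,5): →(0,5)(W), (5,4)(W), (5,0)(W) — all W, so L
(6,1): →(1,1)(W), (6,0)(W) — all W, so L
(6,3): →(1,3)(W), (6,2)(W) — all W, so L
(6,5): →(1,5)(W), (6,4)(W), (6,0)(W) — all W, so L
(7,1): →(2,1)(W), (7,0)(W) — all W, so L
(7,3): →(2,3)(W), (7,2)(W) — all W, so L
(7,5): →(2,5)(W), (7,4)(W), (7,0)(W) — all W, so L
Every other cell has at least one move into one of the L cells above, so it is W.
L cells per row: a=0: 4, a=1: 4, a=2: 4, a=3: 4, a=4: 4, a=5: 3, a=6: 3, a=7: 3; total 29.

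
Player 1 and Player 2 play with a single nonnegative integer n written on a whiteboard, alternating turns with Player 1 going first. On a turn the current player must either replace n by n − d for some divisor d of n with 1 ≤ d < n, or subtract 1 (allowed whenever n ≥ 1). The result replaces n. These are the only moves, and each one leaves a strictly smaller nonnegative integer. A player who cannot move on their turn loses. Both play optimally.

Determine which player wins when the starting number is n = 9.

Player 2 wins.

Positions with no move are L. A position that does have a move is losing for the player to move precisely when every available move leads to a winning position for the opponent. Fill in the labels:
n=0: no move → L
n=1: →0(L), so W
n=2: →1(W) only, which is W, so L
n=3: →2(L), so W
n=4: →2(L), so W
n=5: →4(W) only, which is W, so L
n=6: →5(L), so W
n=7: →6(W) only, which is W, so L
n=8: →7(L), so W
n=9: →6(W), 8(W) — all W, so L
Every move from 9 reaches a W position, so the mover loses.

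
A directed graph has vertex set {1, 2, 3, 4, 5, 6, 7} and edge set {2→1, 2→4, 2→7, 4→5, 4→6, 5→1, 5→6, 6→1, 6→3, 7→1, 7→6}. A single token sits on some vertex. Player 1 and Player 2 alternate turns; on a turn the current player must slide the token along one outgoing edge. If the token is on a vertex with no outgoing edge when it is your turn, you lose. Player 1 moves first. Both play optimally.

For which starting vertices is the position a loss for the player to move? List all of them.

Classify positions by backward induction: terminal positions (no move available) are L. From any other position, the mover wins iff some move reaches an L.
Every edge goes from a vertex to one that appears earlier in the order 3, 1, 6, 7, 5, 4, 2, so processing vertices in that order labels each vertex after all of its successors.
3: no outgoing edge → L
1: no outgoing edge → L
6: can move to 1, which is L ⇒ W
7: can move to 1, which is L ⇒ W
5: can move to 1, which is L ⇒ W
4: moves to 5(W), 6(W); every one is W ⇒ L
2: can move to 4, which is L ⇒ W
Reading off the rows marked L gives the requested list; there are 3 such vertices.

1, 3, 4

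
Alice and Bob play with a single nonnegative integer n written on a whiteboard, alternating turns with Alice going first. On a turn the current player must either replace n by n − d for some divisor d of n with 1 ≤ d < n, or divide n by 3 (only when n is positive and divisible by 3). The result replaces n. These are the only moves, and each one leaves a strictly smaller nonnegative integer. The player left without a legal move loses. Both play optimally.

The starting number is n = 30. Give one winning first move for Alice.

Positions with no move are L. A position that does have a move is losing for the player to move precisely when every available move leads to a winning position for the opponent. Fill in the labels:
n=0: no move → L
n=1: no move → L
n=2: can move to 1, which is L ⇒ W
n=3: can move to 1, which is L ⇒ W
n=4: moves to 2(W), 3(W); every one is W ⇒ L
n=5: can move to 4, which is L ⇒ W
n=6: can move to 4, which is L ⇒ W
n=7: the only move is to 6(W), a W ⇒ L
n=8: can move to 4, which is L ⇒ W
n=9: moves to 3(W), 6(W), 8(W); every one is W ⇒ L
n=10: can move to 9, which is L ⇒ W
n=11: the only move is to 10(W), a W ⇒ L
n=12: can move to 4, which is L ⇒ W
n=13: the only move is to 12(W), a W ⇒ L
n=14: can move to 7, which is L ⇒ W
n=15: moves to 5(W), 10(W), 12(W), 14(W); every one is W ⇒ L
n=16: can move to 15, which is L ⇒ W
n=17: the only move is to 16(W), a W ⇒ L
n=18: can move to 9, which is L ⇒ W
n=19: the only move is to 18(W), a W ⇒ L
n=20: can move to 15, which is L ⇒ W
n=21: can move to 7, which is L ⇒ W
n=22: can move to 11, which is L ⇒ W
n=23: the only move is to 22(W), a W ⇒ L
n=24: can move to 23, which is L ⇒ W
n=25: moves to 20(W), 24(W); every one is W ⇒ L
n=26: can move to 13, which is L ⇒ W
n=27: can move to 9, which is L ⇒ W
n=28: moves to 14(W), 21(W), 24(W), 26(W), 27(W); every one is W ⇒ L
n=29: can move to 28, which is L ⇒ W
n=30: can move to 15, which is L ⇒ W
From 30, the L positions reachable in one move are: 15, 25, 28. Any move reaching one of these is winning.

Move to 15.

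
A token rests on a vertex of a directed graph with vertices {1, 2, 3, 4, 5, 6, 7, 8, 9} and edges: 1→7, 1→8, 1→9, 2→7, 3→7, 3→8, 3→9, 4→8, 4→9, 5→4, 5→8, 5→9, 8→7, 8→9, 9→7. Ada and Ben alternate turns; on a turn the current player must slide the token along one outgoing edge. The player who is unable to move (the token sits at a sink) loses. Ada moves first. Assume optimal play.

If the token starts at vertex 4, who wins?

Ben wins.

Classify positions by backward induction: terminal positions (no move available) are L. From any other position, the mover wins iff some move reaches an L.
Every edge goes from a vertex to one that appears earlier in the order 7, 6, 9, 8, 4, 3, 2, 1, 5, so processing vertices in that order labels each vertex after all of its successors.
7: no outgoing edge → L
6: no outgoing edge → L
9: W (go to 7, an L position)
8: W (go to 7, an L position)
4: L (options 8(W), 9(W) are all W)
3: W (go to 7, an L position)
2: W (go to 7, an L position)
1: W (go to 7, an L position)
5: W (go to 4, an L position)
The starting position 4 is L: whatever Ada does, the opponent receives a W position.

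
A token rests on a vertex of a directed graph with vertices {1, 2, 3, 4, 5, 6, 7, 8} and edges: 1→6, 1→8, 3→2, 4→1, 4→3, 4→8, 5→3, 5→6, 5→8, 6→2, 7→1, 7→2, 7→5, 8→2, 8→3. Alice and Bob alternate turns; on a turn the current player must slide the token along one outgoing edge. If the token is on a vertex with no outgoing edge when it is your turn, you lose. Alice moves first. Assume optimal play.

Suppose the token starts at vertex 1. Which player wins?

Classify positions by backward induction: terminal positions (no move available) are L. From any other position, the mover wins iff some move reaches an L.
Every edge goes from a vertex to one that appears earlier in the order 2, 6, 3, 8, 1, 5, 4, 7, so processing vertices in that order labels each vertex after all of its successors.
2: no outgoing edge → L
6: W (go to 2, an L position)
3: W (go to 2, an L position)
8: W (go to 2, an L position)
1: L (options 8(W), 6(W) are all W)
5: L (options 8(W), 3(W), 6(W) are all W)
4: W (go to 1, an L position)
7: W (go to 5, an L position)
The starting position 1 is L: whatever Alice does, the opponent receives a W position.

Bob wins.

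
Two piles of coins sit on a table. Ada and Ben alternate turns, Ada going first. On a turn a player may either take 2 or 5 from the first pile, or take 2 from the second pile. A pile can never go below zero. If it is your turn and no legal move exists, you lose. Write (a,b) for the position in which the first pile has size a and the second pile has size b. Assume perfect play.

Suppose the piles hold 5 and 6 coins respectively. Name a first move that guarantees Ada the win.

Use the standard recursion: the mover loses at a terminal position; elsewhere, the mover wins exactly when some move hands the opponent an L position.
No move ever increases a pile, so every position that can arise here has a ≤ 5 and b ≤ 6; it is enough to label the cells with 0 ≤ a ≤ 5 and 0 ≤ b ≤ 6.
Every move lowers a or b (never raises either), so fill the grid row by row in increasing a, and left to right within a row: each cell's successors are then already labelled.
      b=0  b=1  b=2  b=3  b=4  b=5  b=6
a=0:    L    L    W    W    L    L    W
a=1:    L    L    W    W    L    L    W
a=2:    W    W    L    L    W    W    L
a=3:    W    W    L    L    W    W    L
a=4:    L    L    W    W    L    L    W
a=5:    W    W    W    W    W    W    W
Cells with no legal move (terminal, hence L): (0,0), (0,1), (1,0), (1,1).
The remaining L cells, each justified by listing all of its moves:
(0,4): the only move is to (0,2)(W), a W ⇒ L
(0,5): the only move is to (0,3)(W), a W ⇒ L
(1,4): the only move is to (1,2)(W), a W ⇒ L
(1,5): the only move is to (1,3)(W), a W ⇒ L
(2,2): moves to (0,2)(W), (2,0)(W); every one is W ⇒ L
(2,3): moves to (0,3)(W), (2,1)(W); every one is W ⇒ L
(2,6): moves to (0,6)(W), (2,4)(W); every one is W ⇒ L
(3,2): moves to (1,2)(W), (3,0)(W); every one is W ⇒ L
(3,3): moves to (1,3)(W), (3,1)(W); every one is W ⇒ L
(3,6): moves to (1,6)(W), (3,4)(W); every one is W ⇒ L
(4,0): the only move is to (2,0)(W), a W ⇒ L
(4,1): the only move is to (2,1)(W), a W ⇒ L
(4,4): moves to (2,4)(W), (4,2)(W); every one is W ⇒ L
(4,5): moves to (2,5)(W), (4,3)(W); every one is W ⇒ L
Every other cell has at least one move into one of the L cells above, so it is W.
From (5,6), the L positions reachable in one move are: (3,6).

Move to (3,6).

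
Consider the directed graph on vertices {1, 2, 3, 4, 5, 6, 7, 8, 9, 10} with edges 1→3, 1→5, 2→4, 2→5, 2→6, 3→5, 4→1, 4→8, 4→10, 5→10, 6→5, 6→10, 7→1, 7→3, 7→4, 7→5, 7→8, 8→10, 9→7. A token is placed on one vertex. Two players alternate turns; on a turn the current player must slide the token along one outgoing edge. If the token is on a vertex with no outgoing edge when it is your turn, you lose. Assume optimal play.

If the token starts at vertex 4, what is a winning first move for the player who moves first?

Build the W/L table. Terminal = L. A non-terminal position is W if it has a move to some L; otherwise it is L.
Every edge goes from a vertex to one that appears earlier in the order 10, 5, 3, 1, 6, 8, 4, 7, 2, 9, so processing vertices in that order labels each vertex after all of its successors.
10: no outgoing edge → L
5: can move to 10, which is L ⇒ W
3: the only move is to 5(W), a W ⇒ L
1: can move to 3, which is L ⇒ W
6: can move to 10, which is L ⇒ W
8: can move to 10, which is L ⇒ W
4: can move to 10, which is L ⇒ W
7: can move to 3, which is L ⇒ W
2: moves to 4(W), 6(W), 5(W); every one is W ⇒ L
9: the only move is to 7(W), a W ⇒ L
From 4, the L positions reachable in one move are: 10.

Move to 10.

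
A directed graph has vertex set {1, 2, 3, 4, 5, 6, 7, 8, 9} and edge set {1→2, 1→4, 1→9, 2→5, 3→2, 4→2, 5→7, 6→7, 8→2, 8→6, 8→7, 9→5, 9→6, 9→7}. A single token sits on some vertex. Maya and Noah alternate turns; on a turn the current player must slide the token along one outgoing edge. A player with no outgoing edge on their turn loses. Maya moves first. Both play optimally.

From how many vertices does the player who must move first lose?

2

Label each position W (a win for the player to move) or L (a loss). A position with no legal move is L; any other position is W exactly when some move reaches an L, and L when every move reaches a W.
Every edge goes from a vertex to one that appears earlier in the order 7, 6, 5, 2, 9, 4, 1, 8, 3, so processing vertices in that order labels each vertex after all of its successors.
7: no outgoing edge → L
6: can move to 7, which is L ⇒ W
5: can move to 7, which is L ⇒ W
2: the only move is to 5(W), a W ⇒ L
9: can move to 7, which is L ⇒ W
4: can move to 2, which is L ⇒ W
1: can move to 2, which is L ⇒ W
8: can move to 2, which is L ⇒ W
3: can move to 2, which is L ⇒ W
The L vertices are 2, 7; that is 2 in all.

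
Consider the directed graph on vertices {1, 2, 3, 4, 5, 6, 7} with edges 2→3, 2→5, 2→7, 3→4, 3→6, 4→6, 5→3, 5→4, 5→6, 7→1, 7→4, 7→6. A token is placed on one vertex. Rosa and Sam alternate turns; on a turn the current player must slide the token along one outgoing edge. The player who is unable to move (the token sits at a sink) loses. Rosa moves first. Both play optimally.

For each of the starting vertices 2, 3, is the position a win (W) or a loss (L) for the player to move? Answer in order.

Label each position W (a win for the player to move) or L (a loss). A position with no legal move is L; any other position is W exactly when some move reaches an L, and L when every move reaches a W.
Every edge goes from a vertex to one that appears earlier in the order 6, 1, 4, 7, 3, 5, 2, so processing vertices in that order labels each vertex after all of its successors.
6: no outgoing edge → L
1: no outgoing edge → L
4: can move to 6, which is L ⇒ W
7: can move to 1, which is L ⇒ W
3: can move to 6, which is L ⇒ W
5: can move to 6, which is L ⇒ W
2: moves to 5(W), 3(W), 7(W); every one is W ⇒ L

2: L, 3: W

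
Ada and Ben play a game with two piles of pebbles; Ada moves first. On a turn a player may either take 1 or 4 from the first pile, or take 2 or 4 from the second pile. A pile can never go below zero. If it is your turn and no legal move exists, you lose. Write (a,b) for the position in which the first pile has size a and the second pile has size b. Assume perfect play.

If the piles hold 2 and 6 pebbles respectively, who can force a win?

Ben wins.

Use the standard recursion: the mover loses at a terminal position; elsewhere, the mover wins exactly when some move hands the opponent an L position.
No move ever increases a pile, so every position that can arise here has a ≤ 2 and b ≤ 6; it is enough to label the cells with 0 ≤ a ≤ 2 and 0 ≤ b ≤ 6.
Every move lowers a or b (never raises either), so fill the grid row by row in increasing a, and left to right within a row: each cell's successors are then already labelled.
      b=0  b=1  b=2  b=3  b=4  b=5  b=6
a=0:    L    L    W    W    W    W    L
a=1:    W    W    L    L    W    W    W
a=2:    L    L    W    W    W    W    L
Cells with no legal move (terminal, hence L): (0,0), (0,1).
The remaining L cells, each justified by listing all of its moves:
(0,6): →(0,4)(W), (0,2)(W) — all W, so L
(1,2): →(0,2)(W), (1,0)(W) — all W, so L
(1,3): →(0,3)(W), (1,1)(W) — all W, so L
(2,0): →(1,0)(W) only, which is W, so L
(2,1): →(1,1)(W) only, which is W, so L
(2,6): →(1,6)(W), (2,4)(W), (2,2)(W) — all W, so L
Every other cell has at least one move into one of the L cells above, so it is W.
Every move from (2,6) reaches a W position, so the mover loses.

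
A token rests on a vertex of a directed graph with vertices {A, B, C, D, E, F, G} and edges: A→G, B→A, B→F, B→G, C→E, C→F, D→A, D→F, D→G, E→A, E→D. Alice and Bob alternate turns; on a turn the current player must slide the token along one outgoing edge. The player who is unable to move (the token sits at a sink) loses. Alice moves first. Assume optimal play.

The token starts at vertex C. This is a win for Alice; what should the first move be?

Positions with no move are L. A position that does have a move is losing for the player to move precisely when every available move leads to a winning position for the opponent. Fill in the labels:
Every edge goes from a vertex to one that appears earlier in the order G, F, A, D, B, E, C, so processing vertices in that order labels each vertex after all of its successors.
G: no outgoing edge → L
F: no outgoing edge → L
A: W (go to G, an L position)
D: W (go to F, an L position)
B: W (go to F, an L position)
E: L (options D(W), A(W) are all W)
C: W (go to E, an L position)
From C, the L positions reachable in one move are: E, F. Any move reaching one of these is winning.

Move to E.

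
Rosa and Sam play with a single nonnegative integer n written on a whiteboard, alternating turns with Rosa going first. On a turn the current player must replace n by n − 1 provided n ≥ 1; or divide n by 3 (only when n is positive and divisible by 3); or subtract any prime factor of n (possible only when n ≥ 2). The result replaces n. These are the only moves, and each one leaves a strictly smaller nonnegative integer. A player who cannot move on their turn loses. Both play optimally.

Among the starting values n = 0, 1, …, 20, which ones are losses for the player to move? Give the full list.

Positions with no move are L. A position that does have a move is losing for the player to move precisely when every available move leads to a winning position for the opponent. Fill in the labels:
n=0: no move → L
n=1: W (go to 0, an L position)
n=2: W (go to 0, an L position)
n=3: W (go to 0, an L position)
n=4: L (options 2(W), 3(W) are all W)
n=5: W (go to 0, an L position)
n=6: W (go to 4, an L position)
n=7: W (go to 0, an L position)
n=8: L (options 6(W), 7(W) are all W)
n=9: W (go to 8, an L position)
n=10: W (go to 8, an L position)
n=11: W (go to 0, an L position)
n=12: W (go to 4, an L position)
n=13: W (go to 0, an L position)
n=14: L (options 7(W), 12(W), 13(W) are all W)
n=15: W (go to 14, an L position)
n=16: W (go to 14, an L position)
n=17: W (go to 0, an L position)
n=18: L (options 6(W), 15(W), 16(W), 17(W) are all W)
n=19: W (go to 0, an L position)
n=20: W (go to 18, an L position)
The losing starting values of n are exactly the entries labelled L in this table (5 of them).

0, 4, 8, 14, 18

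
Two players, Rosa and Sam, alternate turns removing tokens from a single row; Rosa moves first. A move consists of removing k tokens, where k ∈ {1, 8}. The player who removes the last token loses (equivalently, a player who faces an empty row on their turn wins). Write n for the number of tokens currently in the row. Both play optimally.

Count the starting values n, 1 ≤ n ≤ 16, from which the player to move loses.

Classify positions by backward induction: terminal positions (no move available) are W. From any other position, the mover wins iff some move reaches an L.
n=0: no move; the opponent has just taken the last token and therefore loses → W
n=1: the only move is to 0(W), a W ⇒ L
n=2: can move to 1, which is L ⇒ W
n=3: the only move is to 2(W), a W ⇒ L
n=4: can move to 3, which is L ⇒ W
n=5: the only move is to 4(W), a W ⇒ L
n=6: can move to 5, which is L ⇒ W
n=7: the only move is to 6(W), a W ⇒ L
n=8: can move to 7, which is L ⇒ W
n=9: can move to 1, which is L ⇒ W
n=10: moves to 9(W), 2(W); every one is W ⇒ L
n=11: can move to 10, which is L ⇒ W
n=12: moves to 11(W), 4(W); every one is W ⇒ L
n=13: can move to 12, which is L ⇒ W
n=14: moves to 13(W), 6(W); every one is W ⇒ L
n=15: can move to 14, which is L ⇒ W
n=16: moves to 15(W), 8(W); every one is W ⇒ L
L entries with 1 ≤ n ≤ 16 (the range starts at n=1): n = 1, 3, 5, 7, 10, 12, 14, 16; that makes 8.

8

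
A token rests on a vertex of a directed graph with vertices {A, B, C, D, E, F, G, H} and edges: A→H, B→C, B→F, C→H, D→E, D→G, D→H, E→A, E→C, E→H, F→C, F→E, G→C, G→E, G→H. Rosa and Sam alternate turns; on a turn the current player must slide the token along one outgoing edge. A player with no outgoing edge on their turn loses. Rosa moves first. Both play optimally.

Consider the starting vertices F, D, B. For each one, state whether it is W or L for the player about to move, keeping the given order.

Positions with no move are L. A position that does have a move is losing for the player to move precisely when every available move leads to a winning position for the opponent. Fill in the labels:
Every edge goes from a vertex to one that appears earlier in the order H, C, A, E, F, G, B, D, so processing vertices in that order labels each vertex after all of its successors.
H: no outgoing edge → L
C: reaches L-position H → W
A: reaches L-position H → W
E: reaches L-position H → W
F: only reaches E(W), C(W), all W → L
G: reaches L-position H → W
B: reaches L-position F → W
D: reaches L-position H → W

F: L, D: W, B: W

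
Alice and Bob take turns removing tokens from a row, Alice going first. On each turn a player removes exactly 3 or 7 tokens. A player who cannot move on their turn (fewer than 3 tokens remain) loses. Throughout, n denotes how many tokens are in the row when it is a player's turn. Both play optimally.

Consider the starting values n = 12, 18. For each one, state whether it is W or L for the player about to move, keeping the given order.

Build the W/L table. Terminal = L. A non-terminal position is W if it has a move to some L; otherwise it is L.
n=0: no move → L
n=1: no move → L
n=2: no move → L
n=3: W (go to 0, an L position)
n=4: W (go to 1, an L position)
n=5: W (go to 2, an L position)
n=6: L (sole option 3(W) is W)
n=7: W (go to 0, an L position)
n=8: W (go to 1, an L position)
n=9: W (go to 6, an L position)
n=10: L (options 7(W), 3(W) are all W)
n=11: L (options 8(W), 4(W) are all W)
n=12: L (options 9(W), 5(W) are all W)
n=13: W (go to 10, an L position)
n=14: W (go to 11, an L position)
n=15: W (go to 12, an L position)
n=16: L (options 13(W), 9(W) are all W)
n=17: W (go to 10, an L position)
n=18: W (go to 11, an L position)

12: L, 18: W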